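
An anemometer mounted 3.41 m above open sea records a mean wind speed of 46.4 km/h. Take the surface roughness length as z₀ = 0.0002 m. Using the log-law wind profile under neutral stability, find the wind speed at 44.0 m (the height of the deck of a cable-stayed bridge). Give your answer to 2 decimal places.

58.58 km/h

Log law: V(z) ∝ ln(z/z₀), so V₂/V₁ = ln(z₂/z₀) / ln(z₁/z₀).
ln(44.0/0.0002) = 12.3014, ln(3.41/0.0002) = 9.7439
V₂ = 46.4 × 12.3014/9.7439 = 46.4 × 1.2625 = 58.5786 km/h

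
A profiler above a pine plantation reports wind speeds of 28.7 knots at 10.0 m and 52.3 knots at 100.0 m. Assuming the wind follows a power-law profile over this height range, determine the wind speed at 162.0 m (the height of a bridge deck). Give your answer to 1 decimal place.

First find α: α = ln(V₂/V₁)/ln(z₂/z₁) = ln(52.3/28.7)/ln(100.0/10.0) = 0.60010/2.30259 = 0.2606
Extrapolate from 100.0 m to 162.0 m: V₃ = 52.3 × (162.0/100.0)^0.2606 = 52.3 × 1.1340 = 59.3069 knots

59.3 knots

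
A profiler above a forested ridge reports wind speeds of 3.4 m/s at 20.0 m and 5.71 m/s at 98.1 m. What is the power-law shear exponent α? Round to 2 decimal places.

Power law: V₂/V₁ = (z₂/z₁)^α ⇒ α = ln(V₂/V₁) / ln(z₂/z₁)
α = ln(5.71/3.4) / ln(98.1/20.0) = ln(1.6794) / ln(4.9050)
  = 0.51844 / 1.59026 = 0.32601

α ≈ 0.33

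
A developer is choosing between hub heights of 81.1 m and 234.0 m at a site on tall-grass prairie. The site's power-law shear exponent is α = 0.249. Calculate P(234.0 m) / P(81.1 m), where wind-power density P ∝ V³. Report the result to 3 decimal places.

2.207

Speed ratio: V_B/V_A = (z_B/z_A)^α = (234.0/81.1)^0.249 = (2.8853)^0.249 = 1.30193
Power-density ratio: P_B/P_A = (V_B/V_A)³ = (1.30193)³ = 2.20681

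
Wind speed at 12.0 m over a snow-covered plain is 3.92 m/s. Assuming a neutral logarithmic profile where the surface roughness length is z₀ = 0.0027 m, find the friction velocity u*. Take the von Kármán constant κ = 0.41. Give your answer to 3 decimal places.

Log law: V(z) = (u*/κ) · ln(z/z₀) ⇒ u* = κ · V / ln(z/z₀)
u* = 0.41 × 3.92 / ln(12.0/0.0027) = 0.41 × 3.92 / 8.3994
   = 1.6072 / 8.3994 = 0.1913 m/s

u* ≈ 0.191 m/s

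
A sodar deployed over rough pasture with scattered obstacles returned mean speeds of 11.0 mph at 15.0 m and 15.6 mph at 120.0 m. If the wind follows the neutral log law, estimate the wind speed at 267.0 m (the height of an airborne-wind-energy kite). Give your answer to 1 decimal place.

Log law: V ∝ ln(z/z₀). From the pair, with r = V₁/V₂ = 0.70513,
ln z₀ = (ln z₁ − r·ln z₂)/(1 − r) = (2.7081 − 0.70513×4.7875)/0.29487 = -2.2645 → z₀ = 0.1039 m
V₃ = V₁ · ln(z₃/z₀)/ln(z₁/z₀) = 11.0 × 7.8518/4.9726 = 17.3692 mph

17.4 mph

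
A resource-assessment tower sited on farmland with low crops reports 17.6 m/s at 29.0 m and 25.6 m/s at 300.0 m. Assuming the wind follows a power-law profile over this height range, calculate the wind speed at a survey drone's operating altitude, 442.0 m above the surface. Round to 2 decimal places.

27.24 m/s

First find α: α = ln(V₂/V₁)/ln(z₂/z₁) = ln(25.6/17.6)/ln(300.0/29.0) = 0.37469/2.33649 = 0.1604
Extrapolate from 300.0 m to 442.0 m: V₃ = 25.6 × (442.0/300.0)^0.1604 = 25.6 × 1.0641 = 27.2414 m/s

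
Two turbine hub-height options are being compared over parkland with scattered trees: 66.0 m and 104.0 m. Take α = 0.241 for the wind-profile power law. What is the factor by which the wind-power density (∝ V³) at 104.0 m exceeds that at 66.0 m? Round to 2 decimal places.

1.39

Speed ratio: V_B/V_A = (z_B/z_A)^α = (104.0/66.0)^0.241 = (1.5758)^0.241 = 1.11582
Power-density ratio: P_B/P_A = (V_B/V_A)³ = (1.11582)³ = 1.38926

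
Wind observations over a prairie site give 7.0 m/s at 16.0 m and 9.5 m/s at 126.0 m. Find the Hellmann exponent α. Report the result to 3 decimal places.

α ≈ 0.148

Power law: V₂/V₁ = (z₂/z₁)^α ⇒ α = ln(V₂/V₁) / ln(z₂/z₁)
α = ln(9.5/7.0) / ln(126.0/16.0) = ln(1.3571) / ln(7.8750)
  = 0.30538 / 2.06369 = 0.14798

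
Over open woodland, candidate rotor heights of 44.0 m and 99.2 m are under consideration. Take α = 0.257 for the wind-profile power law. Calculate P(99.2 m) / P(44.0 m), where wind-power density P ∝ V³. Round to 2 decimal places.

Speed ratio: V_B/V_A = (z_B/z_A)^α = (99.2/44.0)^0.257 = (2.2545)^0.257 = 1.23236
Power-density ratio: P_B/P_A = (V_B/V_A)³ = (1.23236)³ = 1.87158

1.87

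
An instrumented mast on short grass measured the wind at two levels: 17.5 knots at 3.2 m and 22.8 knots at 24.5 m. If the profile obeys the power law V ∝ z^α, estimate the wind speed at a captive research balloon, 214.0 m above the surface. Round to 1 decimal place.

First find α: α = ln(V₂/V₁)/ln(z₂/z₁) = ln(22.8/17.5)/ln(24.5/3.2) = 0.26456/2.03552 = 0.1300
Extrapolate from 24.5 m to 214.0 m: V₃ = 22.8 × (214.0/24.5)^0.1300 = 22.8 × 1.3254 = 30.2183 knots

30.2 knots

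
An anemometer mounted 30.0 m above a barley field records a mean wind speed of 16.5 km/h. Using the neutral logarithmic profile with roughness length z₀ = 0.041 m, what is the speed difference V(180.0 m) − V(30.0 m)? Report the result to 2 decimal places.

4.48 km/h

Log law: V₂ = V₁ · ln(z₂/z₀)/ln(z₁/z₀) = 16.5 × 8.3871/6.5954 = 20.9825 km/h
ΔV = 20.9825 − 16.5 = 4.4825 km/h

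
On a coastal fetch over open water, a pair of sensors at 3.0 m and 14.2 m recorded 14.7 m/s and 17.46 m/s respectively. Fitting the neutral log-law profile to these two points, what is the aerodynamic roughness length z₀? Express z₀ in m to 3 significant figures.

Log law: V(z) ∝ ln(z/z₀). With r = V₁/V₂ = 14.7/17.46 = 0.84192,
r · ln(z₂/z₀) = ln(z₁/z₀) ⇒ ln z₀ = (ln z₁ − r·ln z₂)/(1 − r)
ln z₀ = (1.09861 − 0.84192×2.65324) / 0.15808 = -7.1815
z₀ = exp(-7.1815) = 0.0007605 m

z₀ ≈ 0.000761 m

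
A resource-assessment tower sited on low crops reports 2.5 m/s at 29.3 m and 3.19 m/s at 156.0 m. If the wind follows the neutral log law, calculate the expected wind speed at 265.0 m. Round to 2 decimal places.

Log law: V ∝ ln(z/z₀). From the pair, with r = V₁/V₂ = 0.78370,
ln z₀ = (ln z₁ − r·ln z₂)/(1 − r) = (3.3776 − 0.78370×5.0499)/0.21630 = -2.6814 → z₀ = 0.06847 m
V₃ = V₁ · ln(z₃/z₀)/ln(z₁/z₀) = 2.5 × 8.2611/6.0589 = 3.4086 m/s

3.41 m/s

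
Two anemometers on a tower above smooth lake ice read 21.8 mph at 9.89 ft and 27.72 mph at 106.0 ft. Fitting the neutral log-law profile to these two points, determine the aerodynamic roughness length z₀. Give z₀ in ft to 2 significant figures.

Log law: V(z) ∝ ln(z/z₀). With r = V₁/V₂ = 21.8/27.72 = 0.78644,
r · ln(z₂/z₀) = ln(z₁/z₀) ⇒ ln z₀ = (ln z₁ − r·ln z₂)/(1 − r)
ln z₀ = (2.29152 − 0.78644×4.66344) / 0.21356 = -6.4429
z₀ = exp(-6.4429) = 0.001592 ft

z₀ ≈ 0.0016 ft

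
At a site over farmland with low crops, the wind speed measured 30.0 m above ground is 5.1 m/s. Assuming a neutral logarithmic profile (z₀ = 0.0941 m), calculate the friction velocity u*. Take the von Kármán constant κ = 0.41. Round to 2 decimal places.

u* ≈ 0.36 m/s

Log law: V(z) = (u*/κ) · ln(z/z₀) ⇒ u* = κ · V / ln(z/z₀)
u* = 0.41 × 5.1 / ln(30.0/0.0941) = 0.41 × 5.1 / 5.7646
   = 2.0910 / 5.7646 = 0.3627 m/s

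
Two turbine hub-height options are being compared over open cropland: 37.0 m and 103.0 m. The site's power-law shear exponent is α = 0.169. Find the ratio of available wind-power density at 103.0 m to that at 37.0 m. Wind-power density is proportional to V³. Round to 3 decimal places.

1.680

Speed ratio: V_B/V_A = (z_B/z_A)^α = (103.0/37.0)^0.169 = (2.7838)^0.169 = 1.18889
Power-density ratio: P_B/P_A = (V_B/V_A)³ = (1.18889)³ = 1.68047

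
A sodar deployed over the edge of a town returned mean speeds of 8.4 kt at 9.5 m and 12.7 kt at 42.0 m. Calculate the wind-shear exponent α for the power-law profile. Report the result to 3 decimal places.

Power law: V₂/V₁ = (z₂/z₁)^α ⇒ α = ln(V₂/V₁) / ln(z₂/z₁)
α = ln(12.7/8.4) / ln(42.0/9.5) = ln(1.5119) / ln(4.4211)
  = 0.41337 / 1.48638 = 0.27811

α ≈ 0.278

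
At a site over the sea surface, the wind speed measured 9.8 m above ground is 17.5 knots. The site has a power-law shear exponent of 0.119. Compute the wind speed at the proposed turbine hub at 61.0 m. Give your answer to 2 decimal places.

Power-law profile: V₂ = V₁ · (z₂/z₁)^α
V₂ = 17.5 × (61.0/9.8)^0.119 = 17.5 × (6.2245)^0.119
    = 17.5 × 1.2431 = 21.7539 knots

21.75 knots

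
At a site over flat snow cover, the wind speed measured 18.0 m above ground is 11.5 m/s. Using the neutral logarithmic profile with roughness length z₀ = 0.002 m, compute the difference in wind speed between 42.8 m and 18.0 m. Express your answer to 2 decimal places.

1.09 m/s

Log law: V₂ = V₁ · ln(z₂/z₀)/ln(z₁/z₀) = 11.5 × 9.9711/9.1050 = 12.5940 m/s
ΔV = 12.5940 − 11.5 = 1.0940 m/s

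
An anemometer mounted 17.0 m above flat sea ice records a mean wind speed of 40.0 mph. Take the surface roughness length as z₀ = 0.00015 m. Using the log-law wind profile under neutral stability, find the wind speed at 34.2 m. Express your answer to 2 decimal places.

Log law: V(z) ∝ ln(z/z₀), so V₂/V₁ = ln(z₂/z₀) / ln(z₁/z₀).
ln(34.2/0.00015) = 12.3371, ln(17.0/0.00015) = 11.6381
V₂ = 40.0 × 12.3371/11.6381 = 40.0 × 1.0601 = 42.4025 mph

42.40 mph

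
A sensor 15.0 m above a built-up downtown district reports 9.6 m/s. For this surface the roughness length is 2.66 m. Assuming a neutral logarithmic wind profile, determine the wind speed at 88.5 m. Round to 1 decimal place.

19.5 m/s

Log law: V(z) ∝ ln(z/z₀), so V₂/V₁ = ln(z₂/z₀) / ln(z₁/z₀).
ln(88.5/2.66) = 3.5047, ln(15.0/2.66) = 1.7297
V₂ = 9.6 × 3.5047/1.7297 = 9.6 × 2.0261 = 19.4510 m/s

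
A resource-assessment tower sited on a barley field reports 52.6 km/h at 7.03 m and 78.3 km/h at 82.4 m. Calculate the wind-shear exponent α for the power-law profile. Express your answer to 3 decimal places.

α ≈ 0.162

Power law: V₂/V₁ = (z₂/z₁)^α ⇒ α = ln(V₂/V₁) / ln(z₂/z₁)
α = ln(78.3/52.6) / ln(82.4/7.03) = ln(1.4886) / ln(11.7212)
  = 0.39783 / 2.46140 = 0.16163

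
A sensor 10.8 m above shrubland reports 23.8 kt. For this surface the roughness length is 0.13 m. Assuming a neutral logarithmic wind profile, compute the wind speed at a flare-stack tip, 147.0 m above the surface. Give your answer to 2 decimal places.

37.86 kt

Log law: V(z) ∝ ln(z/z₀), so V₂/V₁ = ln(z₂/z₀) / ln(z₁/z₀).
ln(147.0/0.13) = 7.0307, ln(10.8/0.13) = 4.4198
V₂ = 23.8 × 7.0307/4.4198 = 23.8 × 1.5907 = 37.8594 kt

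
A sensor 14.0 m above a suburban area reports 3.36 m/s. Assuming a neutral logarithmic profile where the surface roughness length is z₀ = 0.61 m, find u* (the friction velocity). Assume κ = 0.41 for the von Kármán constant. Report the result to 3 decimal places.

u* ≈ 0.440 m/s

Log law: V(z) = (u*/κ) · ln(z/z₀) ⇒ u* = κ · V / ln(z/z₀)
u* = 0.41 × 3.36 / ln(14.0/0.61) = 0.41 × 3.36 / 3.1334
   = 1.3776 / 3.1334 = 0.4397 m/s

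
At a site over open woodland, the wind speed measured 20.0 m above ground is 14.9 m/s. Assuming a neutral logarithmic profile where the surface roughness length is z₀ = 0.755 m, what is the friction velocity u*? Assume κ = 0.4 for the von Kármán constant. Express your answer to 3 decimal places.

u* ≈ 1.819 m/s

Log law: V(z) = (u*/κ) · ln(z/z₀) ⇒ u* = κ · V / ln(z/z₀)
u* = 0.4 × 14.9 / ln(20.0/0.755) = 0.4 × 14.9 / 3.2768
   = 5.9600 / 3.2768 = 1.8189 m/s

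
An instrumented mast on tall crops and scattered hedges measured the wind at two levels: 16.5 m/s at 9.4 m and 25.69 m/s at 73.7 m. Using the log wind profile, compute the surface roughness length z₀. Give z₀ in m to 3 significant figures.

Log law: V(z) ∝ ln(z/z₀). With r = V₁/V₂ = 16.5/25.69 = 0.64227,
r · ln(z₂/z₀) = ln(z₁/z₀) ⇒ ln z₀ = (ln z₁ − r·ln z₂)/(1 − r)
ln z₀ = (2.24071 − 0.64227×4.30000) / 0.35773 = -1.4566
z₀ = exp(-1.4566) = 0.2330 m

z₀ ≈ 0.233 m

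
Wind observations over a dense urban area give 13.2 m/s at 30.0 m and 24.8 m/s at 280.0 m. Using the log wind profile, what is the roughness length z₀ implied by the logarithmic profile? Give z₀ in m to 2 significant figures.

z₀ ≈ 2.4 m

Log law: V(z) ∝ ln(z/z₀). With r = V₁/V₂ = 13.2/24.8 = 0.53226,
r · ln(z₂/z₀) = ln(z₁/z₀) ⇒ ln z₀ = (ln z₁ − r·ln z₂)/(1 − r)
ln z₀ = (3.40120 − 0.53226×5.63479) / 0.46774 = 0.8595
z₀ = exp(0.8595) = 2.362 m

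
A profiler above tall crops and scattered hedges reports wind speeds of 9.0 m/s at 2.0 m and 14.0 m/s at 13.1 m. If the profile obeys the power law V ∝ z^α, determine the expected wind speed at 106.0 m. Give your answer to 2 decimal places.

First find α: α = ln(V₂/V₁)/ln(z₂/z₁) = ln(14.0/9.0)/ln(13.1/2.0) = 0.44183/1.87947 = 0.2351
Extrapolate from 13.1 m to 106.0 m: V₃ = 14.0 × (106.0/13.1)^0.2351 = 14.0 × 1.6348 = 22.8872 m/s

22.89 m/s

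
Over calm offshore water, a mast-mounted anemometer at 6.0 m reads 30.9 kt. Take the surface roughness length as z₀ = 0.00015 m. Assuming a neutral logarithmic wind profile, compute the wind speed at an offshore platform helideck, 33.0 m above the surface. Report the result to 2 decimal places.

35.87 kt

Log law: V(z) ∝ ln(z/z₀), so V₂/V₁ = ln(z₂/z₀) / ln(z₁/z₀).
ln(33.0/0.00015) = 12.3014, ln(6.0/0.00015) = 10.5966
V₂ = 30.9 × 12.3014/10.5966 = 30.9 × 1.1609 = 35.8711 kt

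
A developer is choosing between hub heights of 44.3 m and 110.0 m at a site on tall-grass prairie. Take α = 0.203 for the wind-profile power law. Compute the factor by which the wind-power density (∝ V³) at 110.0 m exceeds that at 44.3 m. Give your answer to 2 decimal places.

Speed ratio: V_B/V_A = (z_B/z_A)^α = (110.0/44.3)^0.203 = (2.4831)^0.203 = 1.20277
Power-density ratio: P_B/P_A = (V_B/V_A)³ = (1.20277)³ = 1.74000

1.74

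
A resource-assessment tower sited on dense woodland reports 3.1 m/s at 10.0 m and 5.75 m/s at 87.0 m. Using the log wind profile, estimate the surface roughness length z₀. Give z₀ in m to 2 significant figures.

Log law: V(z) ∝ ln(z/z₀). With r = V₁/V₂ = 3.1/5.75 = 0.53913,
r · ln(z₂/z₀) = ln(z₁/z₀) ⇒ ln z₀ = (ln z₁ − r·ln z₂)/(1 − r)
ln z₀ = (2.30259 − 0.53913×4.46591) / 0.46087 = -0.2281
z₀ = exp(-0.2281) = 0.7960 m

z₀ ≈ 0.80 m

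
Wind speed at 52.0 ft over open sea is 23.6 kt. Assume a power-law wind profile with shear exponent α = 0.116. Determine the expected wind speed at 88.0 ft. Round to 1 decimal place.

25.1 kt

Power-law profile: V₂ = V₁ · (z₂/z₁)^α
V₂ = 23.6 × (88.0/52.0)^0.116 = 23.6 × (1.6923)^0.116
    = 23.6 × 1.0629 = 25.0851 kt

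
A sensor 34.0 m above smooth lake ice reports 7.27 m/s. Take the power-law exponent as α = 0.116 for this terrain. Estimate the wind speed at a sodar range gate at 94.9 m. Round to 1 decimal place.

Power-law profile: V₂ = V₁ · (z₂/z₁)^α
V₂ = 7.27 × (94.9/34.0)^0.116 = 7.27 × (2.7912)^0.116
    = 7.27 × 1.1264 = 8.1893 m/s

8.2 m/s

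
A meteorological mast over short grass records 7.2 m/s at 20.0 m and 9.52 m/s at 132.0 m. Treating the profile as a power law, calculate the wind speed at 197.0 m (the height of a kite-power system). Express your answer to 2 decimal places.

First find α: α = ln(V₂/V₁)/ln(z₂/z₁) = ln(9.52/7.2)/ln(132.0/20.0) = 0.27931/1.88707 = 0.1480
Extrapolate from 132.0 m to 197.0 m: V₃ = 9.52 × (197.0/132.0)^0.1480 = 9.52 × 1.0611 = 10.1013 m/s

10.10 m/s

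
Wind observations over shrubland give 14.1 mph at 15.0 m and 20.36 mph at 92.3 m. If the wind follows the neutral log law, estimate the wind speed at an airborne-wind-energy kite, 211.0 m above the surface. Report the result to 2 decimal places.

Log law: V ∝ ln(z/z₀). From the pair, with r = V₁/V₂ = 0.69253,
ln z₀ = (ln z₁ − r·ln z₂)/(1 − r) = (2.7081 − 0.69253×4.5250)/0.30747 = -1.3845 → z₀ = 0.2504 m
V₃ = V₁ · ln(z₃/z₀)/ln(z₁/z₀) = 14.1 × 6.7364/4.0926 = 23.2086 mph

23.21 mph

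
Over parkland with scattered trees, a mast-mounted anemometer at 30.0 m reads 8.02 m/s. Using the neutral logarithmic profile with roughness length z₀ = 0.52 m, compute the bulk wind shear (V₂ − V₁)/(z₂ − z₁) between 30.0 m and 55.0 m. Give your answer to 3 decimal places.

Log law: V₂ = V₁ · ln(z₂/z₀)/ln(z₁/z₀) = 8.02 × 4.6613/4.0551 = 9.2188 m/s
ΔV/Δz = (9.2188 − 8.02)/(55.0 − 30.0) = 1.1988/25.0000 = 0.04795 m/s/m

0.048 m/s/m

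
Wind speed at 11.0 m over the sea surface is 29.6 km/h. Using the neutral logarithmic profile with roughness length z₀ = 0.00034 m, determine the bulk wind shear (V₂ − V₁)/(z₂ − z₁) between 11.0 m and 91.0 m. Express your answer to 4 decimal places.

Log law: V₂ = V₁ · ln(z₂/z₀)/ln(z₁/z₀) = 29.6 × 12.4974/10.3845 = 35.6228 km/h
ΔV/Δz = (35.6228 − 29.6)/(91.0 − 11.0) = 6.0228/80.0000 = 0.07529 km/h/m

0.0753 km/h/m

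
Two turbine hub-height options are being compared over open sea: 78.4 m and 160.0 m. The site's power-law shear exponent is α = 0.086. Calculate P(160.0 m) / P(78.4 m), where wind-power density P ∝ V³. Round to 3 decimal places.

Speed ratio: V_B/V_A = (z_B/z_A)^α = (160.0/78.4)^0.086 = (2.0408)^0.086 = 1.06327
Power-density ratio: P_B/P_A = (V_B/V_A)³ = (1.06327)³ = 1.20207

1.202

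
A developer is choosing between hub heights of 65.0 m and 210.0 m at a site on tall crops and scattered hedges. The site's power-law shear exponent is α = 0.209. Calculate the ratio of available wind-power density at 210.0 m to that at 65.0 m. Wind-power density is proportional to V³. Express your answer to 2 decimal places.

2.09

Speed ratio: V_B/V_A = (z_B/z_A)^α = (210.0/65.0)^0.209 = (3.2308)^0.209 = 1.27775
Power-density ratio: P_B/P_A = (V_B/V_A)³ = (1.27775)³ = 2.08610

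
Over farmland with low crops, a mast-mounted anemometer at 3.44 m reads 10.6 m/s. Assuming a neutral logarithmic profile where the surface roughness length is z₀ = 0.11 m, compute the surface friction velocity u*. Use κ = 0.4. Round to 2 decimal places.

u* ≈ 1.23 m/s

Log law: V(z) = (u*/κ) · ln(z/z₀) ⇒ u* = κ · V / ln(z/z₀)
u* = 0.4 × 10.6 / ln(3.44/0.11) = 0.4 × 10.6 / 3.4427
   = 4.2400 / 3.4427 = 1.2316 m/s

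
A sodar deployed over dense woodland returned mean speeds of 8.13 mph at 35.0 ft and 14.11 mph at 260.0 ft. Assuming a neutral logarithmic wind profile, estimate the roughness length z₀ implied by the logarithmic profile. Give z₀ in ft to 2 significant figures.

Log law: V(z) ∝ ln(z/z₀). With r = V₁/V₂ = 8.13/14.11 = 0.57619,
r · ln(z₂/z₀) = ln(z₁/z₀) ⇒ ln z₀ = (ln z₁ − r·ln z₂)/(1 − r)
ln z₀ = (3.55535 − 0.57619×5.56068) / 0.42381 = 0.8290
z₀ = exp(0.8290) = 2.291 ft

z₀ ≈ 2.3 ft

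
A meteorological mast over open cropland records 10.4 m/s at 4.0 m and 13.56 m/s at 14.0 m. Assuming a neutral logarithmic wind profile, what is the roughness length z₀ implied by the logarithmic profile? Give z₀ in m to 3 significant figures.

Log law: V(z) ∝ ln(z/z₀). With r = V₁/V₂ = 10.4/13.56 = 0.76696,
r · ln(z₂/z₀) = ln(z₁/z₀) ⇒ ln z₀ = (ln z₁ − r·ln z₂)/(1 − r)
ln z₀ = (1.38629 − 0.76696×2.63906) / 0.23304 = -2.7367
z₀ = exp(-2.7367) = 0.06478 m

z₀ ≈ 0.0648 m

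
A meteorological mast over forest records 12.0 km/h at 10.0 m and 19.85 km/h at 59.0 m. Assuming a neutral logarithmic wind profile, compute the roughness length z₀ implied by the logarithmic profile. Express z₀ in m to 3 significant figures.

z₀ ≈ 0.663 m

Log law: V(z) ∝ ln(z/z₀). With r = V₁/V₂ = 12.0/19.85 = 0.60453,
r · ln(z₂/z₀) = ln(z₁/z₀) ⇒ ln z₀ = (ln z₁ − r·ln z₂)/(1 − r)
ln z₀ = (2.30259 − 0.60453×4.07754) / 0.39547 = -0.4107
z₀ = exp(-0.4107) = 0.6632 m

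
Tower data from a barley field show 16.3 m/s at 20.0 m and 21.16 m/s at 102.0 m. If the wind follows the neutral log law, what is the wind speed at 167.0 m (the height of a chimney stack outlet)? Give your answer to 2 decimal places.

22.63 m/s

Log law: V ∝ ln(z/z₀). From the pair, with r = V₁/V₂ = 0.77032,
ln z₀ = (ln z₁ − r·ln z₂)/(1 − r) = (2.9957 − 0.77032×4.6250)/0.22968 = -2.4686 → z₀ = 0.08470 m
V₃ = V₁ · ln(z₃/z₀)/ln(z₁/z₀) = 16.3 × 7.5866/5.4643 = 22.6307 m/s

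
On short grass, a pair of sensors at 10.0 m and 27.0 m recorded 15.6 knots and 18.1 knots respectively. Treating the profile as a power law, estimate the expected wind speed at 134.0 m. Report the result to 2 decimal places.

First find α: α = ln(V₂/V₁)/ln(z₂/z₁) = ln(18.1/15.6)/ln(27.0/10.0) = 0.14864/0.99325 = 0.1497
Extrapolate from 27.0 m to 134.0 m: V₃ = 18.1 × (134.0/27.0)^0.1497 = 18.1 × 1.2709 = 23.0037 knots

23.00 knots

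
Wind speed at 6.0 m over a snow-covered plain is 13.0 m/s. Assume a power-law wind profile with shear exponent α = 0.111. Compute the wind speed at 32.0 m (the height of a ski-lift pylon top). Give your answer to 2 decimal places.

15.65 m/s

Power-law profile: V₂ = V₁ · (z₂/z₁)^α
V₂ = 13.0 × (32.0/6.0)^0.111 = 13.0 × (5.3333)^0.111
    = 13.0 × 1.2042 = 15.6545 m/s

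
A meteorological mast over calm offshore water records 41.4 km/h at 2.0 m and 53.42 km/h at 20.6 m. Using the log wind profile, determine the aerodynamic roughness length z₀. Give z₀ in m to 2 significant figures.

Log law: V(z) ∝ ln(z/z₀). With r = V₁/V₂ = 41.4/53.42 = 0.77499,
r · ln(z₂/z₀) = ln(z₁/z₀) ⇒ ln z₀ = (ln z₁ − r·ln z₂)/(1 − r)
ln z₀ = (0.69315 − 0.77499×3.02529) / 0.22501 = -7.3394
z₀ = exp(-7.3394) = 0.0006495 m

z₀ ≈ 0.00065 m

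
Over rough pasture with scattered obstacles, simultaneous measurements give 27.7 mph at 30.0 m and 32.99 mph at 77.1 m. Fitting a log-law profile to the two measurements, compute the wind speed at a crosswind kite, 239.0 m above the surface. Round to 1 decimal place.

39.3 mph

Log law: V ∝ ln(z/z₀). From the pair, with r = V₁/V₂ = 0.83965,
ln z₀ = (ln z₁ − r·ln z₂)/(1 − r) = (3.4012 − 0.83965×4.3451)/0.16035 = -1.5414 → z₀ = 0.2141 m
V₃ = V₁ · ln(z₃/z₀)/ln(z₁/z₀) = 27.7 × 7.0178/4.9426 = 39.3306 mph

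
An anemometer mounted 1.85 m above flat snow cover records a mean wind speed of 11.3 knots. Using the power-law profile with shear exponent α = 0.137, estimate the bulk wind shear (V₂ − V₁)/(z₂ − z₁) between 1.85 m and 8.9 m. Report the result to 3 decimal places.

Power law: V₂ = V₁ · (z₂/z₁)^α = 11.3 × (4.8108)^0.137 = 14.0134 knots
ΔV/Δz = (14.0134 − 11.3)/(8.9 − 1.85) = 2.7134/7.0500 = 0.38487 knots/m

0.385 knots/m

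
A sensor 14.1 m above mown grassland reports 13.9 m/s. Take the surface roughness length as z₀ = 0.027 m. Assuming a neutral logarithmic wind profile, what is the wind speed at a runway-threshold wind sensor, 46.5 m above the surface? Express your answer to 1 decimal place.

16.6 m/s

Log law: V(z) ∝ ln(z/z₀), so V₂/V₁ = ln(z₂/z₀) / ln(z₁/z₀).
ln(46.5/0.027) = 7.4514, ln(14.1/0.027) = 6.2581
V₂ = 13.9 × 7.4514/6.2581 = 13.9 × 1.1907 = 16.5504 m/s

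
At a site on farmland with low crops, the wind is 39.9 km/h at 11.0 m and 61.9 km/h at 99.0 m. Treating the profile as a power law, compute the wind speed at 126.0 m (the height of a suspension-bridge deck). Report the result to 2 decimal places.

First find α: α = ln(V₂/V₁)/ln(z₂/z₁) = ln(61.9/39.9)/ln(99.0/11.0) = 0.43914/2.19722 = 0.1999
Extrapolate from 99.0 m to 126.0 m: V₃ = 61.9 × (126.0/99.0)^0.1999 = 61.9 × 1.0494 = 64.9566 km/h

64.96 km/h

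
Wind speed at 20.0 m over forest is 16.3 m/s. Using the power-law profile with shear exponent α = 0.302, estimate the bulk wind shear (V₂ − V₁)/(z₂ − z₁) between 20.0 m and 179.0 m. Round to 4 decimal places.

Power law: V₂ = V₁ · (z₂/z₁)^α = 16.3 × (8.9500)^0.302 = 31.5964 m/s
ΔV/Δz = (31.5964 − 16.3)/(179.0 − 20.0) = 15.2964/159.0000 = 0.09620 m/s/m

0.0962 m/s/m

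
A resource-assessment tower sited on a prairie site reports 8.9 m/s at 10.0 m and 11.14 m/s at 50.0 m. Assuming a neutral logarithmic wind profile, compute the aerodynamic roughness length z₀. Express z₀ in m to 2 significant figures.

z₀ ≈ 0.017 m

Log law: V(z) ∝ ln(z/z₀). With r = V₁/V₂ = 8.9/11.14 = 0.79892,
r · ln(z₂/z₀) = ln(z₁/z₀) ⇒ ln z₀ = (ln z₁ − r·ln z₂)/(1 − r)
ln z₀ = (2.30259 − 0.79892×3.91202) / 0.20108 = -4.0921
z₀ = exp(-4.0921) = 0.01670 m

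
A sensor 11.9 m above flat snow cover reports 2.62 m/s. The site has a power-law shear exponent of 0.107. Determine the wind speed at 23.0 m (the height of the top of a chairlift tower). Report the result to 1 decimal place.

2.8 m/s

Power-law profile: V₂ = V₁ · (z₂/z₁)^α
V₂ = 2.62 × (23.0/11.9)^0.107 = 2.62 × (1.9328)^0.107
    = 2.62 × 1.0731 = 2.8114 m/s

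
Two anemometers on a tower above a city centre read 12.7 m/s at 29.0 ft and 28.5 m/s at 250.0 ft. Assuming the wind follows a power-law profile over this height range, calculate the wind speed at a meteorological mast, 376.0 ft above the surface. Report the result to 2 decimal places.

First find α: α = ln(V₂/V₁)/ln(z₂/z₁) = ln(28.5/12.7)/ln(250.0/29.0) = 0.80830/2.15417 = 0.3752
Extrapolate from 250.0 ft to 376.0 ft: V₃ = 28.5 × (376.0/250.0)^0.3752 = 28.5 × 1.1655 = 33.2164 m/s

33.22 m/s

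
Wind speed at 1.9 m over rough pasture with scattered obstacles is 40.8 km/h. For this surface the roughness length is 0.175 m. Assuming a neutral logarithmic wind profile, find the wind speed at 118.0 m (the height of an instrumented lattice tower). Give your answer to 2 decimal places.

Log law: V(z) ∝ ln(z/z₀), so V₂/V₁ = ln(z₂/z₀) / ln(z₁/z₀).
ln(118.0/0.175) = 6.5137, ln(1.9/0.175) = 2.3848
V₂ = 40.8 × 6.5137/2.3848 = 40.8 × 2.7313 = 111.4368 km/h

111.44 km/h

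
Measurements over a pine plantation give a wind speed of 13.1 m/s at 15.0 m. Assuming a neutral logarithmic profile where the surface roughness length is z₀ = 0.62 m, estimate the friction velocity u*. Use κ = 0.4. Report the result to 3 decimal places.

Log law: V(z) = (u*/κ) · ln(z/z₀) ⇒ u* = κ · V / ln(z/z₀)
u* = 0.4 × 13.1 / ln(15.0/0.62) = 0.4 × 13.1 / 3.1861
   = 5.2400 / 3.1861 = 1.6447 m/s

u* ≈ 1.645 m/s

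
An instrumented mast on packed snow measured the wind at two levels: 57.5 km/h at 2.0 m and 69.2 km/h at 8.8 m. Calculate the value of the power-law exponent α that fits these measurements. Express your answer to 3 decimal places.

Power law: V₂/V₁ = (z₂/z₁)^α ⇒ α = ln(V₂/V₁) / ln(z₂/z₁)
α = ln(69.2/57.5) / ln(8.8/2.0) = ln(1.2035) / ln(4.4000)
  = 0.18522 / 1.48160 = 0.12501

α ≈ 0.125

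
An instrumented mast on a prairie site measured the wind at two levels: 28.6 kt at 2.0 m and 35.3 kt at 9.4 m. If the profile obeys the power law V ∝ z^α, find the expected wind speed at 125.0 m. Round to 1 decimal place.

50.2 kt

First find α: α = ln(V₂/V₁)/ln(z₂/z₁) = ln(35.3/28.6)/ln(9.4/2.0) = 0.21048/1.54756 = 0.1360
Extrapolate from 9.4 m to 125.0 m: V₃ = 35.3 × (125.0/9.4)^0.1360 = 35.3 × 1.4218 = 50.1897 kt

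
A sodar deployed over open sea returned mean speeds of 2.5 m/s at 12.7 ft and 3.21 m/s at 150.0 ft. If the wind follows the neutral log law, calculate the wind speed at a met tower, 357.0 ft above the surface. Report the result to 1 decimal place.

Log law: V ∝ ln(z/z₀). From the pair, with r = V₁/V₂ = 0.77882,
ln z₀ = (ln z₁ − r·ln z₂)/(1 − r) = (2.5416 − 0.77882×5.0106)/0.22118 = -6.1522 → z₀ = 0.002129 ft
V₃ = V₁ · ln(z₃/z₀)/ln(z₁/z₀) = 2.5 × 12.0299/8.6938 = 3.4593 m/s

3.5 m/s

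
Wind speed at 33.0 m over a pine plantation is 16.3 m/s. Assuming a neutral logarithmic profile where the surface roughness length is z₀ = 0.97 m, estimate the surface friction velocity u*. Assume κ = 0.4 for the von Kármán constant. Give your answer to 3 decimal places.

Log law: V(z) = (u*/κ) · ln(z/z₀) ⇒ u* = κ · V / ln(z/z₀)
u* = 0.4 × 16.3 / ln(33.0/0.97) = 0.4 × 16.3 / 3.5270
   = 6.5200 / 3.5270 = 1.8486 m/s

u* ≈ 1.849 m/s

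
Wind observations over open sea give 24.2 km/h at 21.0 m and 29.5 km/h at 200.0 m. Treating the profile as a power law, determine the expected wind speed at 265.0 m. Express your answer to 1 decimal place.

30.2 km/h

First find α: α = ln(V₂/V₁)/ln(z₂/z₁) = ln(29.5/24.2)/ln(200.0/21.0) = 0.19804/2.25379 = 0.0879
Extrapolate from 200.0 m to 265.0 m: V₃ = 29.5 × (265.0/200.0)^0.0879 = 29.5 × 1.0250 = 30.2385 km/h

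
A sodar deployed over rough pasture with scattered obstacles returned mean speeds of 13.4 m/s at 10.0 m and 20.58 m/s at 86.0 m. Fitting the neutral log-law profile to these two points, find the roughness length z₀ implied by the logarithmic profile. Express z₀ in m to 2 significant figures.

Log law: V(z) ∝ ln(z/z₀). With r = V₁/V₂ = 13.4/20.58 = 0.65112,
r · ln(z₂/z₀) = ln(z₁/z₀) ⇒ ln z₀ = (ln z₁ − r·ln z₂)/(1 − r)
ln z₀ = (2.30259 − 0.65112×4.45435) / 0.34888 = -1.7132
z₀ = exp(-1.7132) = 0.1803 m

z₀ ≈ 0.18 m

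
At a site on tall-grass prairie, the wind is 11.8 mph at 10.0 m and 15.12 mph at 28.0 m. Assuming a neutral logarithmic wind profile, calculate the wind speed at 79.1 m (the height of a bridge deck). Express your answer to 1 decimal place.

18.5 mph

Log law: V ∝ ln(z/z₀). From the pair, with r = V₁/V₂ = 0.78042,
ln z₀ = (ln z₁ − r·ln z₂)/(1 − r) = (2.3026 − 0.78042×3.3322)/0.21958 = -1.3569 → z₀ = 0.2575 m
V₃ = V₁ · ln(z₃/z₀)/ln(z₁/z₀) = 11.8 × 5.7276/3.6595 = 18.4687 mph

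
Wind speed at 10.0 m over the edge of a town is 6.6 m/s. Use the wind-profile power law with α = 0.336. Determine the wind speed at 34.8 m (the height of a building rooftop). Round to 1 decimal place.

Power-law profile: V₂ = V₁ · (z₂/z₁)^α
V₂ = 6.6 × (34.8/10.0)^0.336 = 6.6 × (3.4800)^0.336
    = 6.6 × 1.5204 = 10.0349 m/s

10.0 m/s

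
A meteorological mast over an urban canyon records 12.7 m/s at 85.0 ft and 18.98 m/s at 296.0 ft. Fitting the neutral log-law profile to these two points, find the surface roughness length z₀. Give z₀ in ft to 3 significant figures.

z₀ ≈ 6.82 ft

Log law: V(z) ∝ ln(z/z₀). With r = V₁/V₂ = 12.7/18.98 = 0.66913,
r · ln(z₂/z₀) = ln(z₁/z₀) ⇒ ln z₀ = (ln z₁ − r·ln z₂)/(1 − r)
ln z₀ = (4.44265 − 0.66913×5.69036) / 0.33087 = 1.9194
z₀ = exp(1.9194) = 6.817 ft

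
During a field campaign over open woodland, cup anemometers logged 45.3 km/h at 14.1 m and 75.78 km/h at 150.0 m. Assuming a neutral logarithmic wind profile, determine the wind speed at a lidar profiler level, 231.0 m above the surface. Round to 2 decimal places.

Log law: V ∝ ln(z/z₀). From the pair, with r = V₁/V₂ = 0.59778,
ln z₀ = (ln z₁ − r·ln z₂)/(1 − r) = (2.6462 − 0.59778×5.0106)/0.40222 = -0.8679 → z₀ = 0.4198 m
V₃ = V₁ · ln(z₃/z₀)/ln(z₁/z₀) = 45.3 × 6.3104/3.5141 = 81.3461 km/h

81.35 km/h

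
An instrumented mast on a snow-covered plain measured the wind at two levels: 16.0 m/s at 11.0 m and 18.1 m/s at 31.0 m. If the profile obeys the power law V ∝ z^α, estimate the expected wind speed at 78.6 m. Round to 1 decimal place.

20.2 m/s

First find α: α = ln(V₂/V₁)/ln(z₂/z₁) = ln(18.1/16.0)/ln(31.0/11.0) = 0.12332/1.03609 = 0.1190
Extrapolate from 31.0 m to 78.6 m: V₃ = 18.1 × (78.6/31.0)^0.1190 = 18.1 × 1.1171 = 20.2196 m/s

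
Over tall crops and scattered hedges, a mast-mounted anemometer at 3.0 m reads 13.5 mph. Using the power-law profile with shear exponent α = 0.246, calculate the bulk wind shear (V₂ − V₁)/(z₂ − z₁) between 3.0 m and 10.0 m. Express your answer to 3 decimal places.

Power law: V₂ = V₁ · (z₂/z₁)^α = 13.5 × (3.3333)^0.246 = 18.1536 mph
ΔV/Δz = (18.1536 − 13.5)/(10.0 − 3.0) = 4.6536/7.0000 = 0.66480 mph/m

0.665 mph/m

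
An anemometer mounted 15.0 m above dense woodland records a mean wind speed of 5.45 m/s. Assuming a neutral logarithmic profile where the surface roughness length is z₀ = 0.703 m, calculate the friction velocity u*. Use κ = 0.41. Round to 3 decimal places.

Log law: V(z) = (u*/κ) · ln(z/z₀) ⇒ u* = κ · V / ln(z/z₀)
u* = 0.41 × 5.45 / ln(15.0/0.703) = 0.41 × 5.45 / 3.0604
   = 2.2345 / 3.0604 = 0.7301 m/s

u* ≈ 0.730 m/s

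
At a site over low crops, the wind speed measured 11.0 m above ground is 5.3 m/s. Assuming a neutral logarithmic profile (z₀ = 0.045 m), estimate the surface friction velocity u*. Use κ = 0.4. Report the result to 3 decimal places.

Log law: V(z) = (u*/κ) · ln(z/z₀) ⇒ u* = κ · V / ln(z/z₀)
u* = 0.4 × 5.3 / ln(11.0/0.045) = 0.4 × 5.3 / 5.4990
   = 2.1200 / 5.4990 = 0.3855 m/s

u* ≈ 0.386 m/s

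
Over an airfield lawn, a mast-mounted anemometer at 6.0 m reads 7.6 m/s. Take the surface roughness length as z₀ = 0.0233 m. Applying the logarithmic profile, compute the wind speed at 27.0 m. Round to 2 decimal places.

Log law: V(z) ∝ ln(z/z₀), so V₂/V₁ = ln(z₂/z₀) / ln(z₁/z₀).
ln(27.0/0.0233) = 7.0551, ln(6.0/0.0233) = 5.5511
V₂ = 7.6 × 7.0551/5.5511 = 7.6 × 1.2710 = 9.6592 m/s

9.66 m/s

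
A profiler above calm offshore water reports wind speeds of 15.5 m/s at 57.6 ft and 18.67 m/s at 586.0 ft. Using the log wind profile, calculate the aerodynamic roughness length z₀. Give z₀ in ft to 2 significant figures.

Log law: V(z) ∝ ln(z/z₀). With r = V₁/V₂ = 15.5/18.67 = 0.83021,
r · ln(z₂/z₀) = ln(z₁/z₀) ⇒ ln z₀ = (ln z₁ − r·ln z₂)/(1 − r)
ln z₀ = (4.05352 − 0.83021×6.37332) / 0.16979 = -7.2893
z₀ = exp(-7.2893) = 0.0006828 ft

z₀ ≈ 0.00068 ft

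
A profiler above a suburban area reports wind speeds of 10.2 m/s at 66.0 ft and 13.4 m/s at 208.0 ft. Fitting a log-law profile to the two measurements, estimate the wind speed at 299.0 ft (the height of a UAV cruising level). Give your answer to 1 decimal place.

Log law: V ∝ ln(z/z₀). From the pair, with r = V₁/V₂ = 0.76119,
ln z₀ = (ln z₁ − r·ln z₂)/(1 − r) = (4.1897 − 0.76119×5.3375)/0.23881 = 0.5308 → z₀ = 1.700 ft
V₃ = V₁ · ln(z₃/z₀)/ln(z₁/z₀) = 10.2 × 5.1697/3.6589 = 14.4117 m/s

14.4 m/s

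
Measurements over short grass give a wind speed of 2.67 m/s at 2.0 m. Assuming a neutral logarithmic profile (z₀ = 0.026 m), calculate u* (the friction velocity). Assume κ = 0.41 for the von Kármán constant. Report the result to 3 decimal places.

u* ≈ 0.252 m/s

Log law: V(z) = (u*/κ) · ln(z/z₀) ⇒ u* = κ · V / ln(z/z₀)
u* = 0.41 × 2.67 / ln(2.0/0.026) = 0.41 × 2.67 / 4.3428
   = 1.0947 / 4.3428 = 0.2521 m/s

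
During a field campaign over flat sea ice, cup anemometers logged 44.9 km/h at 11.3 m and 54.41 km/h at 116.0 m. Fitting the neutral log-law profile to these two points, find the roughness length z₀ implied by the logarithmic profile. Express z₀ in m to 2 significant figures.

Log law: V(z) ∝ ln(z/z₀). With r = V₁/V₂ = 44.9/54.41 = 0.82522,
r · ln(z₂/z₀) = ln(z₁/z₀) ⇒ ln z₀ = (ln z₁ − r·ln z₂)/(1 − r)
ln z₀ = (2.42480 − 0.82522×4.75359) / 0.17478 = -8.5702
z₀ = exp(-8.5702) = 0.0001897 m

z₀ ≈ 0.00019 m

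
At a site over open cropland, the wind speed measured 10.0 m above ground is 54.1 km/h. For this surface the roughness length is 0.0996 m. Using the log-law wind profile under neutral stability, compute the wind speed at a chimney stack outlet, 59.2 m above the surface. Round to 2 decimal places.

Log law: V(z) ∝ ln(z/z₀), so V₂/V₁ = ln(z₂/z₀) / ln(z₁/z₀).
ln(59.2/0.0996) = 6.3875, ln(10.0/0.0996) = 4.6092
V₂ = 54.1 × 6.3875/4.6092 = 54.1 × 1.3858 = 74.9731 km/h

74.97 km/h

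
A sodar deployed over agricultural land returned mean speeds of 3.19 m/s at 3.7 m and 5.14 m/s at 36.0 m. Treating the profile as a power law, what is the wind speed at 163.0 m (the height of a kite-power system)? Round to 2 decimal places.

7.05 m/s

First find α: α = ln(V₂/V₁)/ln(z₂/z₁) = ln(5.14/3.19)/ln(36.0/3.7) = 0.47703/2.27519 = 0.2097
Extrapolate from 36.0 m to 163.0 m: V₃ = 5.14 × (163.0/36.0)^0.2097 = 5.14 × 1.3725 = 7.0547 m/s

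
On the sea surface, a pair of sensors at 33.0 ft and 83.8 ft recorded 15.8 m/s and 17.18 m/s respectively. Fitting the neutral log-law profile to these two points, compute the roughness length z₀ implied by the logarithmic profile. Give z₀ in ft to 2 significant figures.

z₀ ≈ 0.00077 ft

Log law: V(z) ∝ ln(z/z₀). With r = V₁/V₂ = 15.8/17.18 = 0.91967,
r · ln(z₂/z₀) = ln(z₁/z₀) ⇒ ln z₀ = (ln z₁ − r·ln z₂)/(1 − r)
ln z₀ = (3.49651 − 0.91967×4.42843) / 0.08033 = -7.1734
z₀ = exp(-7.1734) = 0.0007667 ft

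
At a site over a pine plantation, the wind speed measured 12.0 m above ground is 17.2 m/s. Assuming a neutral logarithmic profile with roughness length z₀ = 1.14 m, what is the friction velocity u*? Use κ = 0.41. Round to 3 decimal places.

Log law: V(z) = (u*/κ) · ln(z/z₀) ⇒ u* = κ · V / ln(z/z₀)
u* = 0.41 × 17.2 / ln(12.0/1.14) = 0.41 × 17.2 / 2.3539
   = 7.0520 / 2.3539 = 2.9959 m/s

u* ≈ 2.996 m/s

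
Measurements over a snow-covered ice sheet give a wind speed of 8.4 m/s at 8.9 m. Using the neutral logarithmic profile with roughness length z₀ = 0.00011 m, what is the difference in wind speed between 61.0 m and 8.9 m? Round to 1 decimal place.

Log law: V₂ = V₁ · ln(z₂/z₀)/ln(z₁/z₀) = 8.4 × 13.2259/11.3011 = 9.8307 m/s
ΔV = 9.8307 − 8.4 = 1.4307 m/s

1.4 m/s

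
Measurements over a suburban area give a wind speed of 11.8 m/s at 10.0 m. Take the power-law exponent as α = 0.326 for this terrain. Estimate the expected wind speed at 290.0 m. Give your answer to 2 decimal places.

Power-law profile: V₂ = V₁ · (z₂/z₁)^α
V₂ = 11.8 × (290.0/10.0)^0.326 = 11.8 × (29.0000)^0.326
    = 11.8 × 2.9974 = 35.3691 m/s

35.37 m/s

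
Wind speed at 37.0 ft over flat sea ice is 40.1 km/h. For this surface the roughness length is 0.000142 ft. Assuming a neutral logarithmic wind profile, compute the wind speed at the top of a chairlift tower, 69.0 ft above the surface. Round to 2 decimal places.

42.10 km/h

Log law: V(z) ∝ ln(z/z₀), so V₂/V₁ = ln(z₂/z₀) / ln(z₁/z₀).
ln(69.0/0.000142) = 13.0938, ln(37.0/0.000142) = 12.4706
V₂ = 40.1 × 13.0938/12.4706 = 40.1 × 1.0500 = 42.1039 km/h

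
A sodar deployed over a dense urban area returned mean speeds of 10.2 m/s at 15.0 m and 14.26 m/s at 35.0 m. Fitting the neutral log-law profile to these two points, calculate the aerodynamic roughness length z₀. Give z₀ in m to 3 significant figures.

Log law: V(z) ∝ ln(z/z₀). With r = V₁/V₂ = 10.2/14.26 = 0.71529,
r · ln(z₂/z₀) = ln(z₁/z₀) ⇒ ln z₀ = (ln z₁ − r·ln z₂)/(1 − r)
ln z₀ = (2.70805 − 0.71529×3.55535) / 0.28471 = 0.5794
z₀ = exp(0.5794) = 1.785 m

z₀ ≈ 1.78 m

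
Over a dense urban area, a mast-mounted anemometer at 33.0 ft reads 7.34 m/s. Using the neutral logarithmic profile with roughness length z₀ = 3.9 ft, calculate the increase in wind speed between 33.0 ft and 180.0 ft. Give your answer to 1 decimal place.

5.8 m/s

Log law: V₂ = V₁ · ln(z₂/z₀)/ln(z₁/z₀) = 7.34 × 3.8320/2.1355 = 13.1708 m/s
ΔV = 13.1708 − 7.34 = 5.8308 m/s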